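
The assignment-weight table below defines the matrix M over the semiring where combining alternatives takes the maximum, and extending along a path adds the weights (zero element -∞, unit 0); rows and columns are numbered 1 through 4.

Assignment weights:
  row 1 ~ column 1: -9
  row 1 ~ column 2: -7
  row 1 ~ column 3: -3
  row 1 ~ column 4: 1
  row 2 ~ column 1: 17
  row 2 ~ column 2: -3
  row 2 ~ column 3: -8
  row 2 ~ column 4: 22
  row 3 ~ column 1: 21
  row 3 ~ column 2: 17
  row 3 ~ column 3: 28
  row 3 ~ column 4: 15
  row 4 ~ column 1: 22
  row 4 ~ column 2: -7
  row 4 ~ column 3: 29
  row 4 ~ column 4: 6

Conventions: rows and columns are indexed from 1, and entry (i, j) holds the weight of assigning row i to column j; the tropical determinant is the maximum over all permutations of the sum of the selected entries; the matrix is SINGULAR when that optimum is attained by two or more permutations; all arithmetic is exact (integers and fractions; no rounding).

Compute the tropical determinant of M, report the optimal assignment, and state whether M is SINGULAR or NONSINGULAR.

σ = (1, 2, 3, 4): (-9) + (-3) + 28 + 6 = 22
σ = (1, 2, 4, 3): (-9) + (-3) + 15 + 29 = 32
σ = (1, 3, 2, 4): (-9) + (-8) + 17 + 6 = 6
σ = (1, 3, 4, 2): (-9) + (-8) + 15 + (-7) = -9
σ = (1, 4, 2, 3): (-9) + 22 + 17 + 29 = 59
σ = (1, 4, 3, 2): (-9) + 22 + 28 + (-7) = 34
σ = (2, 1, 3, 4): (-7) + 17 + 28 + 6 = 44
σ = (2, 1, 4, 3): (-7) + 17 + 15 + 29 = 54
σ = (2, 3, 1, 4): (-7) + (-8) + 21 + 6 = 12
σ = (2, 3, 4, 1): (-7) + (-8) + 15 + 22 = 22
σ = (2, 4, 1, 3): (-7) + 22 + 21 + 29 = 65
σ = (2, 4, 3, 1): (-7) + 22 + 28 + 22 = 65
σ = (3, 1, 2, 4): (-3) + 17 + 17 + 6 = 37
σ = (3, 1, 4, 2): (-3) + 17 + 15 + (-7) = 22
σ = (3, 2, 1, 4): (-3) + (-3) + 21 + 6 = 21
σ = (3, 2, 4, 1): (-3) + (-3) + 15 + 22 = 31
σ = (3, 4, 1, 2): (-3) + 22 + 21 + (-7) = 33
σ = (3, 4, 2, 1): (-3) + 22 + 17 + 22 = 58
σ = (4, 1, 2, 3): 1 + 17 + 17 + 29 = 64
σ = (4, 1, 3, 2): 1 + 17 + 28 + (-7) = 39
σ = (4, 2, 1, 3): 1 + (-3) + 21 + 29 = 48
σ = (4, 2, 3, 1): 1 + (-3) + 28 + 22 = 48
σ = (4, 3, 1, 2): 1 + (-8) + 21 + (-7) = 7
σ = (4, 3, 2, 1): 1 + (-8) + 17 + 22 = 32
Optimal value attained by: σ = (2, 4, 1, 3).
Answer: det⊕(M) = 65; verdict: SINGULAR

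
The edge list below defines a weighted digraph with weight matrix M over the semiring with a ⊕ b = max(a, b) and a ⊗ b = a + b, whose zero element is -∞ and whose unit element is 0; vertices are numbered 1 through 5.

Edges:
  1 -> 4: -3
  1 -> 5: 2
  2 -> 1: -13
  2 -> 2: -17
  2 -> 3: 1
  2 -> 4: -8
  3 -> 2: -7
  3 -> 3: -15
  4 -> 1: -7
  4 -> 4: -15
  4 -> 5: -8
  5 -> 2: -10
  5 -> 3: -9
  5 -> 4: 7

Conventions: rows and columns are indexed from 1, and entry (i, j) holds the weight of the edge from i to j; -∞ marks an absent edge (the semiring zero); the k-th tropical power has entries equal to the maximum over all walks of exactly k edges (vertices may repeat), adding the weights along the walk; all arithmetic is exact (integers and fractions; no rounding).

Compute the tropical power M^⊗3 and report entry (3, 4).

M^⊗2:
  [-10, -8, -7, 9, -11]
  [-15, -6, -14, -16, -11]
  [-20, -22, -6, -15, -∞]
  [-22, -18, -17, -1, -5]
  [0, -16, -9, -8, -1]
M^⊗3:
  [2, -14, -7, -4, 1]
  [-19, -21, -5, -4, -13]
  [-22, -13, -21, -23, -18]
  [-8, -15, -14, 2, -9]
  [-15, -11, -10, 6, 2]
Key observation: the optimum is the walk 3->2->1->4, with weight (-7) + (-13) + (-3) = -23.
Optimal value attained by: walk 3->2->1->4.
Answer: (M^⊗3)[3][4] = -23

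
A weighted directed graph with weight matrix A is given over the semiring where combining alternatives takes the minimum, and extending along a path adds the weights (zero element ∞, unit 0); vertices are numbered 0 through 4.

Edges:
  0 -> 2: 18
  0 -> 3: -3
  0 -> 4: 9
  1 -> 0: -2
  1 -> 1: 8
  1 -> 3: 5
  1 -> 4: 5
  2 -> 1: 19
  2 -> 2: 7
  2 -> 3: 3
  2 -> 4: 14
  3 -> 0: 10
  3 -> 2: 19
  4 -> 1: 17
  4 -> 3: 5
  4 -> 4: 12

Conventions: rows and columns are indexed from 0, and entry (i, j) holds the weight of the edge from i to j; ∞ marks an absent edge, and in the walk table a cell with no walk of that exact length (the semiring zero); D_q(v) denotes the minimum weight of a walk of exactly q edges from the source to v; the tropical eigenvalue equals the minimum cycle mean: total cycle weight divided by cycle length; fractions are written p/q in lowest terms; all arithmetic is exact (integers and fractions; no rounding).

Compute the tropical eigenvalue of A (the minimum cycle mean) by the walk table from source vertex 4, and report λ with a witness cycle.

q=0: [∞, ∞, ∞, ∞, 0]
q=1: [∞, 17, ∞, 5, 12]
q=2: [15, 25, 24, 17, 22]
q=3: [23, 33, 31, 12, 24]
q=4: [22, 41, 31, 20, 32]
q=5: [30, 49, 38, 19, 31]
Optimal cycle mean attained by: cycle 0->3->0, total (-3) + 10, length 2.
Answer: λ = 7/2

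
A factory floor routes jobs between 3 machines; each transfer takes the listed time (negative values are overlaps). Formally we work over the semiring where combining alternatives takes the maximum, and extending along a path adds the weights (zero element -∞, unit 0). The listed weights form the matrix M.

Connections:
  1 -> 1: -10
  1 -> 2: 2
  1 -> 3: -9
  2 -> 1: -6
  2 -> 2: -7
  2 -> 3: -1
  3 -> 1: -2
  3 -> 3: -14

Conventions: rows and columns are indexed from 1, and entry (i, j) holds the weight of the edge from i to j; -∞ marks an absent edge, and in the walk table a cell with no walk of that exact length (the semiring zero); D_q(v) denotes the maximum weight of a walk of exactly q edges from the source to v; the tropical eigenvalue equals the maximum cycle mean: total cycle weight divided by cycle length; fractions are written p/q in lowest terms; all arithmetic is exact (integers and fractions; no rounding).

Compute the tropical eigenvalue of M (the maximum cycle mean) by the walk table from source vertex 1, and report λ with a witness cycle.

q=0: [0, -∞, -∞]
q=1: [-10, 2, -9]
q=2: [-4, -5, 1]
q=3: [-1, -2, -6]
Optimal cycle mean attained by: cycle 1->2->3->1, total 2 + (-1) + (-2), length 3.
Answer: λ = -1/3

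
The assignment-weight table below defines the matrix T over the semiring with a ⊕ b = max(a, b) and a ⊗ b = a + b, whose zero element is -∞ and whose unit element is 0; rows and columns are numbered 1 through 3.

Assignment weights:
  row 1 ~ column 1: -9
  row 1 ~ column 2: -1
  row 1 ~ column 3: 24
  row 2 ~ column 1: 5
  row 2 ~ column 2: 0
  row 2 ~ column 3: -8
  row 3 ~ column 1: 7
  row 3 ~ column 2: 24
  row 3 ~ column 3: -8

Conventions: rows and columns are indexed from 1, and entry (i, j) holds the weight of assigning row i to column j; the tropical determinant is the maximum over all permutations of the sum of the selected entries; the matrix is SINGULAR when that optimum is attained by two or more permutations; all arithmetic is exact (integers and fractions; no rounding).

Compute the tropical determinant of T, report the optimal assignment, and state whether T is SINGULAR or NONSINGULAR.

σ = (1, 2, 3): (-9) + 0 + (-8) = -17
σ = (1, 3, 2): (-9) + (-8) + 24 = 7
σ = (2, 1, 3): (-1) + 5 + (-8) = -4
σ = (2, 3, 1): (-1) + (-8) + 7 = -2
σ = (3, 1, 2): 24 + 5 + 24 = 53
σ = (3, 2, 1): 24 + 0 + 7 = 31
Optimal value attained by: σ = (3, 1, 2).
Answer: det⊕(T) = 53; verdict: NONSINGULAR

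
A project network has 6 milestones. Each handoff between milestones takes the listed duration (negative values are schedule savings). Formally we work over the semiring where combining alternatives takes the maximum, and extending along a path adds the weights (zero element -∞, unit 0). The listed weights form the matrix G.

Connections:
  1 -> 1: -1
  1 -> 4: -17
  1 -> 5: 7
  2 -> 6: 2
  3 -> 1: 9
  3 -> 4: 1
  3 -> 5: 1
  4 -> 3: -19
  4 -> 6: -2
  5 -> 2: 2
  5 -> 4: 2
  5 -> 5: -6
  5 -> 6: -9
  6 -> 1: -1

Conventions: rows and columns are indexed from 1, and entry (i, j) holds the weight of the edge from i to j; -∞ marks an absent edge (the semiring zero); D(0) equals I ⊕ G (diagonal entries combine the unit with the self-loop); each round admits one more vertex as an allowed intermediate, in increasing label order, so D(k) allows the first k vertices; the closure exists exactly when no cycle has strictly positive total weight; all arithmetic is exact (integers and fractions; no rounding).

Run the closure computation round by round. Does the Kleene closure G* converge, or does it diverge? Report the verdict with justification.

D(0):
  [0, -∞, -∞, -17, 7, -∞]
  [-∞, 0, -∞, -∞, -∞, 2]
  [9, -∞, 0, 1, 1, -∞]
  [-∞, -∞, -19, 0, -∞, -2]
  [-∞, 2, -∞, 2, 0, -9]
  [-1, -∞, -∞, -∞, -∞, 0]
D(1):
  [0, -∞, -∞, -17, 7, -∞]
  [-∞, 0, -∞, -∞, -∞, 2]
  [9, -∞, 0, 1, 16, -∞]
  [-∞, -∞, -19, 0, -∞, -2]
  [-∞, 2, -∞, 2, 0, -9]
  [-1, -∞, -∞, -18, 6, 0]
D(2):
  [0, -∞, -∞, -17, 7, -∞]
  [-∞, 0, -∞, -∞, -∞, 2]
  [9, -∞, 0, 1, 16, -∞]
  [-∞, -∞, -19, 0, -∞, -2]
  [-∞, 2, -∞, 2, 0, 4]
  [-1, -∞, -∞, -18, 6, 0]
D(3):
  [0, -∞, -∞, -17, 7, -∞]
  [-∞, 0, -∞, -∞, -∞, 2]
  [9, -∞, 0, 1, 16, -∞]
  [-10, -∞, -19, 0, -3, -2]
  [-∞, 2, -∞, 2, 0, 4]
  [-1, -∞, -∞, -18, 6, 0]
D(4):
  [0, -∞, -36, -17, 7, -19]
  [-∞, 0, -∞, -∞, -∞, 2]
  [9, -∞, 0, 1, 16, -1]
  [-10, -∞, -19, 0, -3, -2]
  [-8, 2, -17, 2, 0, 4]
  [-1, -∞, -37, -18, 6, 0]
Detection: at round 5, diagonal entry (6, 6) turns strictly positive.
Key observation: the cycle 6->1->5->2->6 has total weight (-1) + 7 + 2 + 2, which is strictly positive.
Answer: DIVERGES — positive cycle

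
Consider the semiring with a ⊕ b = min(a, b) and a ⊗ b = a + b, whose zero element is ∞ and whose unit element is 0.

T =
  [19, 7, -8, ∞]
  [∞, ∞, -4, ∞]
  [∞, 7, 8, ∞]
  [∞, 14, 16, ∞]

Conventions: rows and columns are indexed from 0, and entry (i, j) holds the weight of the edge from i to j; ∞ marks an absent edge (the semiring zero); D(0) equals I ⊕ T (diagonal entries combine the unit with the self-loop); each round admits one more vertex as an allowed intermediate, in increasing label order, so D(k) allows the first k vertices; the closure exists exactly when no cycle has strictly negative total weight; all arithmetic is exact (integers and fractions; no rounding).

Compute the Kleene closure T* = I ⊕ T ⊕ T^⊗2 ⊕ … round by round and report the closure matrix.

D(0):
  [0, 7, -8, ∞]
  [∞, 0, -4, ∞]
  [∞, 7, 0, ∞]
  [∞, 14, 16, 0]
D(1):
  [0, 7, -8, ∞]
  [∞, 0, -4, ∞]
  [∞, 7, 0, ∞]
  [∞, 14, 16, 0]
D(2):
  [0, 7, -8, ∞]
  [∞, 0, -4, ∞]
  [∞, 7, 0, ∞]
  [∞, 14, 10, 0]
D(3):
  [0, -1, -8, ∞]
  [∞, 0, -4, ∞]
  [∞, 7, 0, ∞]
  [∞, 14, 10, 0]
D(4):
  [0, -1, -8, ∞]
  [∞, 0, -4, ∞]
  [∞, 7, 0, ∞]
  [∞, 14, 10, 0]
Answer: T* = [[0, -1, -8, ∞], [∞, 0, -4, ∞], [∞, 7, 0, ∞], [∞, 14, 10, 0]]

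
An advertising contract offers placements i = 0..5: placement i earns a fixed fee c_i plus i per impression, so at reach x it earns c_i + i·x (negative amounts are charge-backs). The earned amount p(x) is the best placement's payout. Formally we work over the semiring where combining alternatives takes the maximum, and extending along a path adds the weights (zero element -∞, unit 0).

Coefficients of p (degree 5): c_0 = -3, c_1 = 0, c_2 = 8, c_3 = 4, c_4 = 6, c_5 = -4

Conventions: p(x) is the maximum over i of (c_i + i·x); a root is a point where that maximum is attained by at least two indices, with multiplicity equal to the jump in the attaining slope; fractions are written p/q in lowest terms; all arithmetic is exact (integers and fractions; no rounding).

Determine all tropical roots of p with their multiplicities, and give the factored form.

hull edge (i=0, c=-3) to (i=2, c=8): slope 11/2, span 2
hull edge (i=2, c=8) to (i=4, c=6): slope -1, span 2
hull edge (i=4, c=6) to (i=5, c=-4): slope -10, span 1
Factored form: p(x) = -4 ⊗ (x ⊕ (-11/2)) ⊗ (x ⊕ (-11/2)) ⊗ (x ⊕ 1) ⊗ (x ⊕ 1) ⊗ (x ⊕ 10)
Answer: roots = -11/2 (mult 2), 1 (mult 2), 10 (mult 1)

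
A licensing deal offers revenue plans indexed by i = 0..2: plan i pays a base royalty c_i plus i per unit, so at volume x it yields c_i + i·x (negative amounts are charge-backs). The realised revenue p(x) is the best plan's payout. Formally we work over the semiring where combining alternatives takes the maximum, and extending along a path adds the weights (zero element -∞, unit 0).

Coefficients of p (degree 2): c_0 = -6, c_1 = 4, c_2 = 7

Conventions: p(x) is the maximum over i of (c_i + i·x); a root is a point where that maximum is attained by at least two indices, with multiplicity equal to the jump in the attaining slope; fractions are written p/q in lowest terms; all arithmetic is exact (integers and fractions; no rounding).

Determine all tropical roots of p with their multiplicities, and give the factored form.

hull edge (i=0, c=-6) to (i=1, c=4): slope 10, span 1
hull edge (i=1, c=4) to (i=2, c=7): slope 3, span 1
Factored form: p(x) = 7 ⊗ (x ⊕ (-10)) ⊗ (x ⊕ (-3))
Answer: roots = -10 (mult 1), -3 (mult 1)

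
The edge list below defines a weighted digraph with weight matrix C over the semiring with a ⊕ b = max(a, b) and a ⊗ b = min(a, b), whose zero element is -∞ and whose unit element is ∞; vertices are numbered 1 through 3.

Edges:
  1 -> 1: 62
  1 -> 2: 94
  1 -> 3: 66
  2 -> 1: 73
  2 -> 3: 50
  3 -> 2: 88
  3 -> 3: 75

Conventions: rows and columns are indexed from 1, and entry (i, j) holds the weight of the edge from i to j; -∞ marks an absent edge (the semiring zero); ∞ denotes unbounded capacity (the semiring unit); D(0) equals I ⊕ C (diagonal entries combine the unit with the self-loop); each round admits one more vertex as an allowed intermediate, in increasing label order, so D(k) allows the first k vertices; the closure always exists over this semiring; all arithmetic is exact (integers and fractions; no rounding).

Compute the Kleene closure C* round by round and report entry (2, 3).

D(0):
  [∞, 94, 66]
  [73, ∞, 50]
  [-∞, 88, ∞]
D(1):
  [∞, 94, 66]
  [73, ∞, 66]
  [-∞, 88, ∞]
D(2):
  [∞, 94, 66]
  [73, ∞, 66]
  [73, 88, ∞]
D(3):
  [∞, 94, 66]
  [73, ∞, 66]
  [73, 88, ∞]
Answer: C*[2][3] = 66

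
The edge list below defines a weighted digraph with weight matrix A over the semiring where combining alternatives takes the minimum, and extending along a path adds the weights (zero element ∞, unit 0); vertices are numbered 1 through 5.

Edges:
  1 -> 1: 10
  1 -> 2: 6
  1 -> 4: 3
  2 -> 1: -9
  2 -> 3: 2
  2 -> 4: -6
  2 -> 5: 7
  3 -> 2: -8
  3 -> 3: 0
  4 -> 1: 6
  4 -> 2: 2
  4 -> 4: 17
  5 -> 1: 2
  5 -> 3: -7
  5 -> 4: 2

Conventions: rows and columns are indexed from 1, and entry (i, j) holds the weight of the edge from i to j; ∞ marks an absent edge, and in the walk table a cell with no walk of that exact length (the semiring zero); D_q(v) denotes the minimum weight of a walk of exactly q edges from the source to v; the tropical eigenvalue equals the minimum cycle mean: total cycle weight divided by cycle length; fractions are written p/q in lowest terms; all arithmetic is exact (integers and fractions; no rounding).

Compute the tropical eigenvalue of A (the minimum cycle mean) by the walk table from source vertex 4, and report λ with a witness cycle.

q=0: [∞, ∞, ∞, 0, ∞]
q=1: [6, 2, ∞, 17, ∞]
q=2: [-7, 12, 4, -4, 9]
q=3: [2, -4, 2, -4, 19]
q=4: [-13, -6, -2, -10, 3]
q=5: [-15, -10, -4, -12, 1]
Optimal cycle mean attained by: cycle 2->3->2, total 2 + (-8), length 2.
Answer: λ = -3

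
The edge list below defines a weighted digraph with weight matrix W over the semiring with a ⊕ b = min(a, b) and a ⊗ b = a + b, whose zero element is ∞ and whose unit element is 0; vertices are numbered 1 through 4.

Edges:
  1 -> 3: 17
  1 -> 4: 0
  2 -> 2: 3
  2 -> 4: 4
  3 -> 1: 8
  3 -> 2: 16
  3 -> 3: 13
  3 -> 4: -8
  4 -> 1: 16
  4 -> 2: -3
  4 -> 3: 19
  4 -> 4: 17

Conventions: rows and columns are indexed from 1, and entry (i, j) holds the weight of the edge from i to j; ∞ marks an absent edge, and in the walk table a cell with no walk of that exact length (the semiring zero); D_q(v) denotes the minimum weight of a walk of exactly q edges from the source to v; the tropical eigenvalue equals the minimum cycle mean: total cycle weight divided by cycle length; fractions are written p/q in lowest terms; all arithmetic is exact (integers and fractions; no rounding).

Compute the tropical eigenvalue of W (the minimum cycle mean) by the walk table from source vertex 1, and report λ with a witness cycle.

q=0: [0, ∞, ∞, ∞]
q=1: [∞, ∞, 17, 0]
q=2: [16, -3, 19, 9]
q=3: [25, 0, 28, 1]
q=4: [17, -2, 20, 4]
Optimal cycle mean attained by: cycle 2->4->2, total 4 + (-3), length 2.
Answer: λ = 1/2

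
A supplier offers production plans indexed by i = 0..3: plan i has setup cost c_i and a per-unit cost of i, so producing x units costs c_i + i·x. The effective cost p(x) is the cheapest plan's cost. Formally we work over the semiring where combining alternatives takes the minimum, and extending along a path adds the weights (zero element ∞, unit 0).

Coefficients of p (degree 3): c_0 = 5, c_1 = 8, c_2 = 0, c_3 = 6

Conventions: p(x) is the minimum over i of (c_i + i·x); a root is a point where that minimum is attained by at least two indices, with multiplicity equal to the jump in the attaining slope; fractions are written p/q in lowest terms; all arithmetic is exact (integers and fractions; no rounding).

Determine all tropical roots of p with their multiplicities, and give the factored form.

hull edge (i=0, c=5) to (i=2, c=0): slope -5/2, span 2
hull edge (i=2, c=0) to (i=3, c=6): slope 6, span 1
Factored form: p(x) = 6 ⊗ (x ⊕ (-6)) ⊗ (x ⊕ 5/2) ⊗ (x ⊕ 5/2)
Answer: roots = -6 (mult 1), 5/2 (mult 2)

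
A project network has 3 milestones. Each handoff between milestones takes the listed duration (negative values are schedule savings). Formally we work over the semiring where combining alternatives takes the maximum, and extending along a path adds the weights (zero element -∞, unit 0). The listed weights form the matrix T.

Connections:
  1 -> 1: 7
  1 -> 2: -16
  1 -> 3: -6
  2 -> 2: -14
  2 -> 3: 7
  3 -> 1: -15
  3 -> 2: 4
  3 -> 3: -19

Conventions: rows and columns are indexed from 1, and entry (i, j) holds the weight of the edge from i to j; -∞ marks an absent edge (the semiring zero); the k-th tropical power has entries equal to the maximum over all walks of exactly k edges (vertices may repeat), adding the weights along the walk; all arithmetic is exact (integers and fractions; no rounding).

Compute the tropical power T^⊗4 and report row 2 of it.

T^⊗2:
  [14, -2, 1]
  [-8, 11, -7]
  [-8, -10, 11]
T^⊗3:
  [21, 5, 8]
  [-1, -3, 18]
  [-1, 15, -3]
T^⊗4:
  [28, 12, 15]
  [6, 22, 4]
  [6, 1, 22]
Answer: row 2 of T^⊗4 = [6, 22, 4]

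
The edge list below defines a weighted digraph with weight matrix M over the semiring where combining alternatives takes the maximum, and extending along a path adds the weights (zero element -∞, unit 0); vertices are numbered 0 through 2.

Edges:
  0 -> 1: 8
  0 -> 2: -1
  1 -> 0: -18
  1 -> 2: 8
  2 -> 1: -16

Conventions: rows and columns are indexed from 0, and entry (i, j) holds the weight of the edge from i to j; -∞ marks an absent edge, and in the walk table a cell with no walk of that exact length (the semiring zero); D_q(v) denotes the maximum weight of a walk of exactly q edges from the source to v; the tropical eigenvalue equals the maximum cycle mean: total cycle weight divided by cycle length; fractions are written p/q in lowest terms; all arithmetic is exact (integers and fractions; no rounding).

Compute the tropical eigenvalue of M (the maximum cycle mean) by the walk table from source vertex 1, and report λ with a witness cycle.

q=0: [-∞, 0, -∞]
q=1: [-18, -∞, 8]
q=2: [-∞, -8, -19]
q=3: [-26, -35, 0]
Optimal cycle mean attained by: cycle 1->2->1, total 8 + (-16), length 2.
Answer: λ = -4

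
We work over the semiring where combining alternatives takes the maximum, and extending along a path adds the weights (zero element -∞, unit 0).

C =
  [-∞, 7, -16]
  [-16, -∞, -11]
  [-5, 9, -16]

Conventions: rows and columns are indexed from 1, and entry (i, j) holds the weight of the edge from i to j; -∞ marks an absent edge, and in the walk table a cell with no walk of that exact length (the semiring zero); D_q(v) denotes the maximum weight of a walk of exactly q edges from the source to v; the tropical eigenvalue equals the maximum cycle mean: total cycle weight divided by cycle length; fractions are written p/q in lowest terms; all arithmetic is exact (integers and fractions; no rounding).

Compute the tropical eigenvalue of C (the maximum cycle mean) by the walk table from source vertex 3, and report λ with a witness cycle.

q=0: [-∞, -∞, 0]
q=1: [-5, 9, -16]
q=2: [-7, 2, -2]
q=3: [-7, 7, -9]
Optimal cycle mean attained by: cycle 2->3->2, total (-11) + 9, length 2.
Answer: λ = -1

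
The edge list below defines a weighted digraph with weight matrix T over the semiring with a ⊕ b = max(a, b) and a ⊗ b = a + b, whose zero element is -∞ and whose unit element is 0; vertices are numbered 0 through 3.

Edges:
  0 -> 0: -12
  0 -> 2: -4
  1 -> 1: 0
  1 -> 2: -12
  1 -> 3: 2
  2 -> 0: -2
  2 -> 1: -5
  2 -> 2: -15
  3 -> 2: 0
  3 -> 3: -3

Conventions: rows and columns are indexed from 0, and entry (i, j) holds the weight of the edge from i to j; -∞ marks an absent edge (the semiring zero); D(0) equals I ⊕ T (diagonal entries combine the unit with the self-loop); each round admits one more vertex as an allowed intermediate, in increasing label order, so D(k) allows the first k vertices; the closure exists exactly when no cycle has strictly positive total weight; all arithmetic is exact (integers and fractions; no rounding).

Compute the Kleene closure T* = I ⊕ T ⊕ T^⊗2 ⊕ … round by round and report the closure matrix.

D(0):
  [0, -∞, -4, -∞]
  [-∞, 0, -12, 2]
  [-2, -5, 0, -∞]
  [-∞, -∞, 0, 0]
D(1):
  [0, -∞, -4, -∞]
  [-∞, 0, -12, 2]
  [-2, -5, 0, -∞]
  [-∞, -∞, 0, 0]
D(2):
  [0, -∞, -4, -∞]
  [-∞, 0, -12, 2]
  [-2, -5, 0, -3]
  [-∞, -∞, 0, 0]
D(3):
  [0, -9, -4, -7]
  [-14, 0, -12, 2]
  [-2, -5, 0, -3]
  [-2, -5, 0, 0]
D(4):
  [0, -9, -4, -7]
  [0, 0, 2, 2]
  [-2, -5, 0, -3]
  [-2, -5, 0, 0]
Answer: T* = [[0, -9, -4, -7], [0, 0, 2, 2], [-2, -5, 0, -3], [-2, -5, 0, 0]]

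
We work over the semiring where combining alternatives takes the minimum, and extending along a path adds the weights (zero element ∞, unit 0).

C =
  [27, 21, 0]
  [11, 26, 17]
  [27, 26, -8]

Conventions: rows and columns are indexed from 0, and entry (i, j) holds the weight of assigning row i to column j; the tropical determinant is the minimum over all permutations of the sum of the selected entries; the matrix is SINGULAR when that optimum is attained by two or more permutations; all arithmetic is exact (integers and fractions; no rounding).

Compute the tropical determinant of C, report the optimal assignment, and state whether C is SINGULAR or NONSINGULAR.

σ = (0, 1, 2): 27 + 26 + (-8) = 45
σ = (0, 2, 1): 27 + 17 + 26 = 70
σ = (1, 0, 2): 21 + 11 + (-8) = 24
σ = (1, 2, 0): 21 + 17 + 27 = 65
σ = (2, 0, 1): 0 + 11 + 26 = 37
σ = (2, 1, 0): 0 + 26 + 27 = 53
Optimal value attained by: σ = (1, 0, 2).
Answer: det⊕(C) = 24; verdict: NONSINGULAR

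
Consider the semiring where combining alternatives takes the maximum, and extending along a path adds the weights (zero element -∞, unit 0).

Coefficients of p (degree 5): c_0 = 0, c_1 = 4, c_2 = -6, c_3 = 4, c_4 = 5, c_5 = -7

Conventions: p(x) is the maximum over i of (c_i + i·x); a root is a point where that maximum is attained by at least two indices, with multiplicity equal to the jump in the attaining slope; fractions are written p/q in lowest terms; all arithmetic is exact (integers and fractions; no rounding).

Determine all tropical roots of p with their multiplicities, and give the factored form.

hull edge (i=0, c=0) to (i=1, c=4): slope 4, span 1
hull edge (i=1, c=4) to (i=4, c=5): slope 1/3, span 3
hull edge (i=4, c=5) to (i=5, c=-7): slope -12, span 1
Factored form: p(x) = -7 ⊗ (x ⊕ (-4)) ⊗ (x ⊕ (-1/3)) ⊗ (x ⊕ (-1/3)) ⊗ (x ⊕ (-1/3)) ⊗ (x ⊕ 12)
Answer: roots = -4 (mult 1), -1/3 (mult 3), 12 (mult 1)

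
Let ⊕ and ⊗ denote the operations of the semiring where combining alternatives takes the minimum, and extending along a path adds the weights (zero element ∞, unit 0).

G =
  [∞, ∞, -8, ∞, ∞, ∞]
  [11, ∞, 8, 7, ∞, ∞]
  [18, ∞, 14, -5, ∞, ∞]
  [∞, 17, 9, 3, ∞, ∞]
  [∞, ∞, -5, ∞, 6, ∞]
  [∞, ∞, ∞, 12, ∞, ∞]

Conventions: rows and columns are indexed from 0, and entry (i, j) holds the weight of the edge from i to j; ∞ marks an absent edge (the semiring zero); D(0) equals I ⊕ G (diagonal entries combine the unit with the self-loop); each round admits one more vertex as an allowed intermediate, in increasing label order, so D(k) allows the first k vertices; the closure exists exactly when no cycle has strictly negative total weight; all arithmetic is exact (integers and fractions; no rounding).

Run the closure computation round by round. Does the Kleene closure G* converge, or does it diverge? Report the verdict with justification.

D(0):
  [0, ∞, -8, ∞, ∞, ∞]
  [11, 0, 8, 7, ∞, ∞]
  [18, ∞, 0, -5, ∞, ∞]
  [∞, 17, 9, 0, ∞, ∞]
  [∞, ∞, -5, ∞, 0, ∞]
  [∞, ∞, ∞, 12, ∞, 0]
D(1):
  [0, ∞, -8, ∞, ∞, ∞]
  [11, 0, 3, 7, ∞, ∞]
  [18, ∞, 0, -5, ∞, ∞]
  [∞, 17, 9, 0, ∞, ∞]
  [∞, ∞, -5, ∞, 0, ∞]
  [∞, ∞, ∞, 12, ∞, 0]
D(2):
  [0, ∞, -8, ∞, ∞, ∞]
  [11, 0, 3, 7, ∞, ∞]
  [18, ∞, 0, -5, ∞, ∞]
  [28, 17, 9, 0, ∞, ∞]
  [∞, ∞, -5, ∞, 0, ∞]
  [∞, ∞, ∞, 12, ∞, 0]
D(3):
  [0, ∞, -8, -13, ∞, ∞]
  [11, 0, 3, -2, ∞, ∞]
  [18, ∞, 0, -5, ∞, ∞]
  [27, 17, 9, 0, ∞, ∞]
  [13, ∞, -5, -10, 0, ∞]
  [∞, ∞, ∞, 12, ∞, 0]
D(4):
  [0, 4, -8, -13, ∞, ∞]
  [11, 0, 3, -2, ∞, ∞]
  [18, 12, 0, -5, ∞, ∞]
  [27, 17, 9, 0, ∞, ∞]
  [13, 7, -5, -10, 0, ∞]
  [39, 29, 21, 12, ∞, 0]
D(5):
  [0, 4, -8, -13, ∞, ∞]
  [11, 0, 3, -2, ∞, ∞]
  [18, 12, 0, -5, ∞, ∞]
  [27, 17, 9, 0, ∞, ∞]
  [13, 7, -5, -10, 0, ∞]
  [39, 29, 21, 12, ∞, 0]
D(6):
  [0, 4, -8, -13, ∞, ∞]
  [11, 0, 3, -2, ∞, ∞]
  [18, 12, 0, -5, ∞, ∞]
  [27, 17, 9, 0, ∞, ∞]
  [13, 7, -5, -10, 0, ∞]
  [39, 29, 21, 12, ∞, 0]
Key observation: every diagonal entry stays at the unit through all rounds, so no improving cycle exists.
Answer: CONVERGES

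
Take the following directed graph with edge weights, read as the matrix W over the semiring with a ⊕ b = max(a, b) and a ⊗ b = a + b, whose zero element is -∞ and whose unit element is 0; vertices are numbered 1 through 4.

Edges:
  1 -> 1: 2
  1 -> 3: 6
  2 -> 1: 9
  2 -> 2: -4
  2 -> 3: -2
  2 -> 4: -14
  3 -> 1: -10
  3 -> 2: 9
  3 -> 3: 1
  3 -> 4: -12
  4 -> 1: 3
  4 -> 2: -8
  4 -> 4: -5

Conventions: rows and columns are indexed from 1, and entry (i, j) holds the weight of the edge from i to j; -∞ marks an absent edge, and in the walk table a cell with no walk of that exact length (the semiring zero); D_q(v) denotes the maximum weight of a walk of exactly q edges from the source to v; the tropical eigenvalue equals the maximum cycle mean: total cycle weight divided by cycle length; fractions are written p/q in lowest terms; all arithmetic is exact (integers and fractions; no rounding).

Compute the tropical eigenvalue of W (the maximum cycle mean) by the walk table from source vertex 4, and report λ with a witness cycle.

q=0: [-∞, -∞, -∞, 0]
q=1: [3, -8, -∞, -5]
q=2: [5, -12, 9, -10]
q=3: [7, 18, 11, -3]
q=4: [27, 20, 16, 4]
Optimal cycle mean attained by: cycle 1->3->2->1, total 6 + 9 + 9, length 3.
Answer: λ = 8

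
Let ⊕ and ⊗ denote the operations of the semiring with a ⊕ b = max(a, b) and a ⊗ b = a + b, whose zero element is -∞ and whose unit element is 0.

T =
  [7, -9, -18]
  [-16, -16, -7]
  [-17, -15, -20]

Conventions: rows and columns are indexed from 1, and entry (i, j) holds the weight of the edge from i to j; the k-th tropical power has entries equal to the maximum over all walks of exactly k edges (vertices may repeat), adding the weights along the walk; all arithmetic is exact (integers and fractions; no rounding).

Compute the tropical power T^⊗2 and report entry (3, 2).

T^⊗2:
  [14, -2, -11]
  [-9, -22, -23]
  [-10, -26, -22]
Key observation: the optimum is the walk 3->1->2, with weight (-17) + (-9) = -26.
Optimal value attained by: walk 3->1->2.
Answer: (T^⊗2)[3][2] = -26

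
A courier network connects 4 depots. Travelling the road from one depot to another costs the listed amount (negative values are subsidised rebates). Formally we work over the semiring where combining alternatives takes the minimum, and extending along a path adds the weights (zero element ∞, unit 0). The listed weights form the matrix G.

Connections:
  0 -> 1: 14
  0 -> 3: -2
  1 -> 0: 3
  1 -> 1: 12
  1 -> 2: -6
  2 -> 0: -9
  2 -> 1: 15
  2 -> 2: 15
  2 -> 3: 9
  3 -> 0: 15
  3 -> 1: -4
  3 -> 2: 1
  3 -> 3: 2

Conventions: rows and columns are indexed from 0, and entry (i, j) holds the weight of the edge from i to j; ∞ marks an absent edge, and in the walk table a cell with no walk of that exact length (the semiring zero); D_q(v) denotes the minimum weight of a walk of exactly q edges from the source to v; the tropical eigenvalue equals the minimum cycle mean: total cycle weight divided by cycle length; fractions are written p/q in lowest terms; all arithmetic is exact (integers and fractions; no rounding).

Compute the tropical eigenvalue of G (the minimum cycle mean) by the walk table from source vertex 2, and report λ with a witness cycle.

q=0: [∞, ∞, 0, ∞]
q=1: [-9, 15, 15, 9]
q=2: [6, 5, 9, -11]
q=3: [0, -15, -10, -9]
q=4: [-19, -13, -21, -7]
Optimal cycle mean attained by: cycle 0->3->1->2->0, total (-2) + (-4) + (-6) + (-9), length 4.
Answer: λ = -21/4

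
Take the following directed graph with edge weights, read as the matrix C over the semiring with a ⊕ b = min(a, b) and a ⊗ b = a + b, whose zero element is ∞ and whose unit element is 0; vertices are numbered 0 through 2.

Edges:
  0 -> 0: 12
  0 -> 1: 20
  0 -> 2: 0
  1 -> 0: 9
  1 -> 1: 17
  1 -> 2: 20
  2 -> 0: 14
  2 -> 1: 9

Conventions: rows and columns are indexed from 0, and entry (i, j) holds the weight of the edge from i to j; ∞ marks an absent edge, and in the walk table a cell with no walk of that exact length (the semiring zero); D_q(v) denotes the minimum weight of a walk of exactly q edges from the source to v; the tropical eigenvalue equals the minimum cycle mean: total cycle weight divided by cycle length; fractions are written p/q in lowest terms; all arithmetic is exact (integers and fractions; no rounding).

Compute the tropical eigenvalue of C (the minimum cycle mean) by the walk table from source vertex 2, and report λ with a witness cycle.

q=0: [∞, ∞, 0]
q=1: [14, 9, ∞]
q=2: [18, 26, 14]
q=3: [28, 23, 18]
Optimal cycle mean attained by: cycle 0->2->1->0, total 0 + 9 + 9, length 3.
Answer: λ = 6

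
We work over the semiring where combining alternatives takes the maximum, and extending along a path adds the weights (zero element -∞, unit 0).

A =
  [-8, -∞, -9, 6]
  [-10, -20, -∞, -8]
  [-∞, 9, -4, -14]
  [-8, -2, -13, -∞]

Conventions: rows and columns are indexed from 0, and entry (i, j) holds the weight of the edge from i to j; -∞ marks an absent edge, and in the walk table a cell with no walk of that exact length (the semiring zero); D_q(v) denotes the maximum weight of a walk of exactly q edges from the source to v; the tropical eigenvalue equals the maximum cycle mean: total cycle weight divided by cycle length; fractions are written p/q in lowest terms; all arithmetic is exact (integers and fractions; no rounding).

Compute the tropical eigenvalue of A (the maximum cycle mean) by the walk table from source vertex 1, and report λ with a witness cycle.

q=0: [-∞, 0, -∞, -∞]
q=1: [-10, -20, -∞, -8]
q=2: [-16, -10, -19, -4]
q=3: [-12, -6, -17, -10]
q=4: [-16, -8, -21, -6]
Optimal cycle mean attained by: cycle 0->3->0, total 6 + (-8), length 2.
Answer: λ = -1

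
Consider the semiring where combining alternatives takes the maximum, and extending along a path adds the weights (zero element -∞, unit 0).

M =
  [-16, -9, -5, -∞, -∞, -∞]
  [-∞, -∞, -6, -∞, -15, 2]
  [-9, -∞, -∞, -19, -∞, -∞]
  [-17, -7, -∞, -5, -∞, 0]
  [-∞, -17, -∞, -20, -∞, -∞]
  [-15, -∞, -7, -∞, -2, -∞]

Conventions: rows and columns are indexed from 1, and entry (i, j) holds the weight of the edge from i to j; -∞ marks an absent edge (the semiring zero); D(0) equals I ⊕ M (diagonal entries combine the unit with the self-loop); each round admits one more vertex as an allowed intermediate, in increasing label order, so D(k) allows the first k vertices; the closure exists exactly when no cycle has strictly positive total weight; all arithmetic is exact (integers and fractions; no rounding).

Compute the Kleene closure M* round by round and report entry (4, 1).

D(0):
  [0, -9, -5, -∞, -∞, -∞]
  [-∞, 0, -6, -∞, -15, 2]
  [-9, -∞, 0, -19, -∞, -∞]
  [-17, -7, -∞, 0, -∞, 0]
  [-∞, -17, -∞, -20, 0, -∞]
  [-15, -∞, -7, -∞, -2, 0]
D(1):
  [0, -9, -5, -∞, -∞, -∞]
  [-∞, 0, -6, -∞, -15, 2]
  [-9, -18, 0, -19, -∞, -∞]
  [-17, -7, -22, 0, -∞, 0]
  [-∞, -17, -∞, -20, 0, -∞]
  [-15, -24, -7, -∞, -2, 0]
D(2):
  [0, -9, -5, -∞, -24, -7]
  [-∞, 0, -6, -∞, -15, 2]
  [-9, -18, 0, -19, -33, -16]
  [-17, -7, -13, 0, -22, 0]
  [-∞, -17, -23, -20, 0, -15]
  [-15, -24, -7, -∞, -2, 0]
D(3):
  [0, -9, -5, -24, -24, -7]
  [-15, 0, -6, -25, -15, 2]
  [-9, -18, 0, -19, -33, -16]
  [-17, -7, -13, 0, -22, 0]
  [-32, -17, -23, -20, 0, -15]
  [-15, -24, -7, -26, -2, 0]
D(4):
  [0, -9, -5, -24, -24, -7]
  [-15, 0, -6, -25, -15, 2]
  [-9, -18, 0, -19, -33, -16]
  [-17, -7, -13, 0, -22, 0]
  [-32, -17, -23, -20, 0, -15]
  [-15, -24, -7, -26, -2, 0]
D(5):
  [0, -9, -5, -24, -24, -7]
  [-15, 0, -6, -25, -15, 2]
  [-9, -18, 0, -19, -33, -16]
  [-17, -7, -13, 0, -22, 0]
  [-32, -17, -23, -20, 0, -15]
  [-15, -19, -7, -22, -2, 0]
D(6):
  [0, -9, -5, -24, -9, -7]
  [-13, 0, -5, -20, 0, 2]
  [-9, -18, 0, -19, -18, -16]
  [-15, -7, -7, 0, -2, 0]
  [-30, -17, -22, -20, 0, -15]
  [-15, -19, -7, -22, -2, 0]
Answer: M*[4][1] = -15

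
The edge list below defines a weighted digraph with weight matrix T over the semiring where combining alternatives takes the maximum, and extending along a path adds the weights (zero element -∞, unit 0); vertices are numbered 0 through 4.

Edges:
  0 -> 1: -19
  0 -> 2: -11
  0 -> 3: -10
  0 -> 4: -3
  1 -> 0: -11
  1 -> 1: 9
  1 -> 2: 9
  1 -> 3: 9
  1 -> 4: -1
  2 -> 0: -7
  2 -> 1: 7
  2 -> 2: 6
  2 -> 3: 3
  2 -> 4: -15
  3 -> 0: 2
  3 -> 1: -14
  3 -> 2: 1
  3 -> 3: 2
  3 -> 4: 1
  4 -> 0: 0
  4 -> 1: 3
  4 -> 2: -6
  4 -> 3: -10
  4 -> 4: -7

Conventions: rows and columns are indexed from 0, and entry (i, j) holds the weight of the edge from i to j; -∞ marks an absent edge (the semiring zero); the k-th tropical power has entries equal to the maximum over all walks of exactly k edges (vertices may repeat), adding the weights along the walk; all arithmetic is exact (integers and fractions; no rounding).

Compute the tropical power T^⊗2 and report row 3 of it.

T^⊗2:
  [-3, 0, -5, -8, -9]
  [11, 18, 18, 18, 10]
  [5, 16, 16, 16, 6]
  [4, 8, 7, 4, 3]
  [-7, 12, 12, 12, 2]
Answer: row 3 of T^⊗2 = [4, 8, 7, 4, 3]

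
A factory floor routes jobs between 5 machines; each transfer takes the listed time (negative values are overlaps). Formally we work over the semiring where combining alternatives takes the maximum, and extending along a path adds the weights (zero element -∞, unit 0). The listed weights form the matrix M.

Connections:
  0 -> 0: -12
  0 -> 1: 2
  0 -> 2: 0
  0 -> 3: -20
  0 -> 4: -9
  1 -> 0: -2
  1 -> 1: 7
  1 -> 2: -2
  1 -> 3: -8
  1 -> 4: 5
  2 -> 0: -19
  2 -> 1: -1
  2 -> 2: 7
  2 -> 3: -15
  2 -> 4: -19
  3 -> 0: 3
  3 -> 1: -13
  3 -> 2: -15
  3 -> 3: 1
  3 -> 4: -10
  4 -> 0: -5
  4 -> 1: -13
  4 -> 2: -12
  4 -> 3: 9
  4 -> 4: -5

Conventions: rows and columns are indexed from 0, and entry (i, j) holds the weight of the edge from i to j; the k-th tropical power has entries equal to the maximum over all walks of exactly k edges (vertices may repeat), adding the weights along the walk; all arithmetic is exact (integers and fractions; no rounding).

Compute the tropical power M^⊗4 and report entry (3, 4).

M^⊗2:
  [0, 9, 7, 0, 7]
  [5, 14, 5, 14, 12]
  [-3, 6, 14, -8, 4]
  [4, 5, 3, 2, -6]
  [12, -3, -5, 10, -1]
M^⊗3:
  [7, 16, 14, 16, 14]
  [17, 21, 12, 21, 19]
  [4, 13, 21, 13, 11]
  [5, 12, 10, 3, 10]
  [13, 14, 12, 11, 3]
M^⊗4:
  [19, 23, 21, 23, 21]
  [24, 28, 19, 28, 26]
  [16, 20, 28, 20, 18]
  [10, 19, 17, 19, 17]
  [14, 21, 19, 12, 19]
Key observation: the optimum is the walk 3->0->1->1->4, with weight 3 + 2 + 7 + 5 = 17.
Optimal value attained by: walk 3->0->1->1->4.
Answer: (M^⊗4)[3][4] = 17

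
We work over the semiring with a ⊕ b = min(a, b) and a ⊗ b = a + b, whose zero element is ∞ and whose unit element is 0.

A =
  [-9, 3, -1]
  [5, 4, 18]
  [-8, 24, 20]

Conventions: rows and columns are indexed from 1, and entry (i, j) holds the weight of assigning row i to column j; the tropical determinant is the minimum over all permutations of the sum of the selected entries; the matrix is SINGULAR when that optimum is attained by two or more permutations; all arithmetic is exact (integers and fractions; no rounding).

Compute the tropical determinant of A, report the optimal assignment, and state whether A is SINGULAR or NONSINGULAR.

σ = (1, 2, 3): (-9) + 4 + 20 = 15
σ = (1, 3, 2): (-9) + 18 + 24 = 33
σ = (2, 1, 3): 3 + 5 + 20 = 28
σ = (2, 3, 1): 3 + 18 + (-8) = 13
σ = (3, 1, 2): (-1) + 5 + 24 = 28
σ = (3, 2, 1): (-1) + 4 + (-8) = -5
Optimal value attained by: σ = (3, 2, 1).
Answer: det⊕(A) = -5; verdict: NONSINGULAR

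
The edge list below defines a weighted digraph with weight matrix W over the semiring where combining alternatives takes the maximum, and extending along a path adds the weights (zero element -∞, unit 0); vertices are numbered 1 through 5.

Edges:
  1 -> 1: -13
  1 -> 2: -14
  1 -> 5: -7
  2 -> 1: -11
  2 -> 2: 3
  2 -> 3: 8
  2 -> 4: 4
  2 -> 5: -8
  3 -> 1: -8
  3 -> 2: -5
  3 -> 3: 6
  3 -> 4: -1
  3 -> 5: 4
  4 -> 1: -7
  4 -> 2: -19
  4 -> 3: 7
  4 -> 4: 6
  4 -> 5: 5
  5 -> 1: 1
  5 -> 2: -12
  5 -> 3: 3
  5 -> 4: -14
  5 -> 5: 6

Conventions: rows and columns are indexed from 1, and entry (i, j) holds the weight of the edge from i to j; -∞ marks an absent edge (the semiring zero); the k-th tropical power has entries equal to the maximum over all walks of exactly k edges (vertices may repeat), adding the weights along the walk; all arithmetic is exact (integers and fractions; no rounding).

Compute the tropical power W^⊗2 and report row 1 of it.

W^⊗2:
  [-6, -11, -4, -10, -1]
  [0, 6, 14, 10, 12]
  [5, 1, 12, 5, 10]
  [6, 2, 13, 12, 11]
  [7, -2, 9, 2, 12]
Answer: row 1 of W^⊗2 = [-6, -11, -4, -10, -1]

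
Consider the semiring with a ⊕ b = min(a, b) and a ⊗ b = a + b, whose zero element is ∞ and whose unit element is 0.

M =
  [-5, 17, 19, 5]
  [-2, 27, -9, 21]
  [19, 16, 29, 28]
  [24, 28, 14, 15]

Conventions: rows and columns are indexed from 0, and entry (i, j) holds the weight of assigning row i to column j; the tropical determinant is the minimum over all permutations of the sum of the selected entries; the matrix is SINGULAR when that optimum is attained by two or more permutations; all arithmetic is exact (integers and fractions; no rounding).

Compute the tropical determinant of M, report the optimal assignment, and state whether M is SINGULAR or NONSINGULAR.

σ = (0, 1, 2, 3): (-5) + 27 + 29 + 15 = 66
σ = (0, 1, 3, 2): (-5) + 27 + 28 + 14 = 64
σ = (0, 2, 1, 3): (-5) + (-9) + 16 + 15 = 17
σ = (0, 2, 3, 1): (-5) + (-9) + 28 + 28 = 42
σ = (0, 3, 1, 2): (-5) + 21 + 16 + 14 = 46
σ = (0, 3, 2, 1): (-5) + 21 + 29 + 28 = 73
σ = (1, 0, 2, 3): 17 + (-2) + 29 + 15 = 59
σ = (1, 0, 3, 2): 17 + (-2) + 28 + 14 = 57
σ = (1, 2, 0, 3): 17 + (-9) + 19 + 15 = 42
σ = (1, 2, 3, 0): 17 + (-9) + 28 + 24 = 60
σ = (1, 3, 0, 2): 17 + 21 + 19 + 14 = 71
σ = (1, 3, 2, 0): 17 + 21 + 29 + 24 = 91
σ = (2, 0, 1, 3): 19 + (-2) + 16 + 15 = 48
σ = (2, 0, 3, 1): 19 + (-2) + 28 + 28 = 73
σ = (2, 1, 0, 3): 19 + 27 + 19 + 15 = 80
σ = (2, 1, 3, 0): 19 + 27 + 28 + 24 = 98
σ = (2, 3, 0, 1): 19 + 21 + 19 + 28 = 87
σ = (2, 3, 1, 0): 19 + 21 + 16 + 24 = 80
σ = (3, 0, 1, 2): 5 + (-2) + 16 + 14 = 33
σ = (3, 0, 2, 1): 5 + (-2) + 29 + 28 = 60
σ = (3, 1, 0, 2): 5 + 27 + 19 + 14 = 65
σ = (3, 1, 2, 0): 5 + 27 + 29 + 24 = 85
σ = (3, 2, 0, 1): 5 + (-9) + 19 + 28 = 43
σ = (3, 2, 1, 0): 5 + (-9) + 16 + 24 = 36
Optimal value attained by: σ = (0, 2, 1, 3).
Answer: det⊕(M) = 17; verdict: NONSINGULAR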